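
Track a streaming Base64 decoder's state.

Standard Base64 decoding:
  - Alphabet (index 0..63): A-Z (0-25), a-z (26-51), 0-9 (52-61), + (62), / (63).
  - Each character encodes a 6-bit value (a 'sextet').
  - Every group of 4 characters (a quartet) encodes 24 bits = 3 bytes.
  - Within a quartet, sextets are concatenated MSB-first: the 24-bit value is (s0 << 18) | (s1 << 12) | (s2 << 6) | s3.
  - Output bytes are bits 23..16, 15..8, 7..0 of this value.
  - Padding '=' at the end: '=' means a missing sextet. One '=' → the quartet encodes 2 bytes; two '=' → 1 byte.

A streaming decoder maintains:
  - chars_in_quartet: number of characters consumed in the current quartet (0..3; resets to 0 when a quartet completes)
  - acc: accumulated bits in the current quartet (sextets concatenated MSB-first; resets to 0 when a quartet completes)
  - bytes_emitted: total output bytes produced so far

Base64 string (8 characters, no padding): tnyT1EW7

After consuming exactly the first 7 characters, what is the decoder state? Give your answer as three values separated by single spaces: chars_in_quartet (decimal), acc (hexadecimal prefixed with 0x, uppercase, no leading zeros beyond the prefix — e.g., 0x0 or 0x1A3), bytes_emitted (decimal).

After char 0 ('t'=45): chars_in_quartet=1 acc=0x2D bytes_emitted=0
After char 1 ('n'=39): chars_in_quartet=2 acc=0xB67 bytes_emitted=0
After char 2 ('y'=50): chars_in_quartet=3 acc=0x2D9F2 bytes_emitted=0
After char 3 ('T'=19): chars_in_quartet=4 acc=0xB67C93 -> emit B6 7C 93, reset; bytes_emitted=3
After char 4 ('1'=53): chars_in_quartet=1 acc=0x35 bytes_emitted=3
After char 5 ('E'=4): chars_in_quartet=2 acc=0xD44 bytes_emitted=3
After char 6 ('W'=22): chars_in_quartet=3 acc=0x35116 bytes_emitted=3

Answer: 3 0x35116 3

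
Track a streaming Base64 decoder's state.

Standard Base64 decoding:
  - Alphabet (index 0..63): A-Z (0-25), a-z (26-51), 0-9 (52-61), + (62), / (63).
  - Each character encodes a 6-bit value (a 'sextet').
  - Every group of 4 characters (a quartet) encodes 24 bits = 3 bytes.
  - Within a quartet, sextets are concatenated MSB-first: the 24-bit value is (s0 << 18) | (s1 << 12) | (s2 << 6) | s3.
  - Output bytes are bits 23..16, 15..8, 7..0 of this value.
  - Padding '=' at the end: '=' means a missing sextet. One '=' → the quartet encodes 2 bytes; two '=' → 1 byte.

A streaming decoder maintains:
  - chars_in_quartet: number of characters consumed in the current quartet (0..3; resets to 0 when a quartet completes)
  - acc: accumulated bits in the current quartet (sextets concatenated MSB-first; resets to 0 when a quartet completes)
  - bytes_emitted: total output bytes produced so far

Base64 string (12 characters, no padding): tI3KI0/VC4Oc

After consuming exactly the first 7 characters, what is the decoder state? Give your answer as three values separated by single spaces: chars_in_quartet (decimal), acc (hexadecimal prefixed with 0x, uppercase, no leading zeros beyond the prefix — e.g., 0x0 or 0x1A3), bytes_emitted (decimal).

After char 0 ('t'=45): chars_in_quartet=1 acc=0x2D bytes_emitted=0
After char 1 ('I'=8): chars_in_quartet=2 acc=0xB48 bytes_emitted=0
After char 2 ('3'=55): chars_in_quartet=3 acc=0x2D237 bytes_emitted=0
After char 3 ('K'=10): chars_in_quartet=4 acc=0xB48DCA -> emit B4 8D CA, reset; bytes_emitted=3
After char 4 ('I'=8): chars_in_quartet=1 acc=0x8 bytes_emitted=3
After char 5 ('0'=52): chars_in_quartet=2 acc=0x234 bytes_emitted=3
After char 6 ('/'=63): chars_in_quartet=3 acc=0x8D3F bytes_emitted=3

Answer: 3 0x8D3F 3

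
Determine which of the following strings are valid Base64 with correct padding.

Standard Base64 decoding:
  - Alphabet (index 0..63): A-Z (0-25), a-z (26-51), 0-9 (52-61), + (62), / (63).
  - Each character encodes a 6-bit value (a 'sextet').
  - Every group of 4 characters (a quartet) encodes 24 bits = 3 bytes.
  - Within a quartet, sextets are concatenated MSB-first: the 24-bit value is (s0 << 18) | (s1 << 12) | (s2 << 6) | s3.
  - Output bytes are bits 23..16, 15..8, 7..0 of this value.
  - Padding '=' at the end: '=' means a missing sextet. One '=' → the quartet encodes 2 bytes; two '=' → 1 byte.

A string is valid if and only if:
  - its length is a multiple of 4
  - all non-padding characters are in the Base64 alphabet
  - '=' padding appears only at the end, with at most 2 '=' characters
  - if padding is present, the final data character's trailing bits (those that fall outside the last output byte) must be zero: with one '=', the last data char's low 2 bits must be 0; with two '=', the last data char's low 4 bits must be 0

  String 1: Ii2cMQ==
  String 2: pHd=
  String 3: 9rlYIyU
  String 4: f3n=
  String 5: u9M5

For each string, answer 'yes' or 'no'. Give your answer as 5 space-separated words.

String 1: 'Ii2cMQ==' → valid
String 2: 'pHd=' → invalid (bad trailing bits)
String 3: '9rlYIyU' → invalid (len=7 not mult of 4)
String 4: 'f3n=' → invalid (bad trailing bits)
String 5: 'u9M5' → valid

Answer: yes no no no yes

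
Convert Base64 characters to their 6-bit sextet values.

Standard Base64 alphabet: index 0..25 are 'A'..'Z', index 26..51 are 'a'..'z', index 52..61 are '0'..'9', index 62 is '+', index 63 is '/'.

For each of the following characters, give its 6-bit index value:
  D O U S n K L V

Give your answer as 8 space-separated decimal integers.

'D': A..Z range, ord('D') − ord('A') = 3
'O': A..Z range, ord('O') − ord('A') = 14
'U': A..Z range, ord('U') − ord('A') = 20
'S': A..Z range, ord('S') − ord('A') = 18
'n': a..z range, 26 + ord('n') − ord('a') = 39
'K': A..Z range, ord('K') − ord('A') = 10
'L': A..Z range, ord('L') − ord('A') = 11
'V': A..Z range, ord('V') − ord('A') = 21

Answer: 3 14 20 18 39 10 11 21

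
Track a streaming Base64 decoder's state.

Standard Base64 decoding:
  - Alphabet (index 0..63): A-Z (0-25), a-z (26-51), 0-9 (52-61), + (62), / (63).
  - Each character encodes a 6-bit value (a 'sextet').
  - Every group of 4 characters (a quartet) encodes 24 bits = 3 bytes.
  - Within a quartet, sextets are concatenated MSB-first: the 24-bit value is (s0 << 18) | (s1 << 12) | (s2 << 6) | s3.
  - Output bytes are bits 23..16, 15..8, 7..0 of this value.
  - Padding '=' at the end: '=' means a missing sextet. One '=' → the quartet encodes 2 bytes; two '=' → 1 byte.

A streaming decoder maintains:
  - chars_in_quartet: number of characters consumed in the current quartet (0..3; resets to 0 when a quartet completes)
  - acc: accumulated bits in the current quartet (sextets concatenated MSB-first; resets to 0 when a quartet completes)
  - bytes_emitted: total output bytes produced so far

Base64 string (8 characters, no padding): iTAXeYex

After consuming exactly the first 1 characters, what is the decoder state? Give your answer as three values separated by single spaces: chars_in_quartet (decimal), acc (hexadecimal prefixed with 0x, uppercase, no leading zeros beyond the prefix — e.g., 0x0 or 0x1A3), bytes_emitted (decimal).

Answer: 1 0x22 0

Derivation:
After char 0 ('i'=34): chars_in_quartet=1 acc=0x22 bytes_emitted=0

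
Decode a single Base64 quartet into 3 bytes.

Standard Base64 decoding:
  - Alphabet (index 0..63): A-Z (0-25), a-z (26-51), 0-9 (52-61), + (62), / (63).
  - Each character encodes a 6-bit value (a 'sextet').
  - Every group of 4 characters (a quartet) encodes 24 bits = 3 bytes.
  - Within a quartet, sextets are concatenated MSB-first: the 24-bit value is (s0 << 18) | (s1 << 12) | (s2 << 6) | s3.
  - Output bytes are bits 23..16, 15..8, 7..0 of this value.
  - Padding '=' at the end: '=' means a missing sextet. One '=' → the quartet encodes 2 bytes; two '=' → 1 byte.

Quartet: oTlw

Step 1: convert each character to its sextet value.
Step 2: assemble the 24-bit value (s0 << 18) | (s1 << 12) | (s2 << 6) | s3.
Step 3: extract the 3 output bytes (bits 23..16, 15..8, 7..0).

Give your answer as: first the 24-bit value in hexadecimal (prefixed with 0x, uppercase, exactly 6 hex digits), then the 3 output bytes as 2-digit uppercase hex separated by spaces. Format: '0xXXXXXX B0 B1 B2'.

Answer: 0xA13970 A1 39 70

Derivation:
Sextets: o=40, T=19, l=37, w=48
24-bit: (40<<18) | (19<<12) | (37<<6) | 48
      = 0xA00000 | 0x013000 | 0x000940 | 0x000030
      = 0xA13970
Bytes: (v>>16)&0xFF=A1, (v>>8)&0xFF=39, v&0xFF=70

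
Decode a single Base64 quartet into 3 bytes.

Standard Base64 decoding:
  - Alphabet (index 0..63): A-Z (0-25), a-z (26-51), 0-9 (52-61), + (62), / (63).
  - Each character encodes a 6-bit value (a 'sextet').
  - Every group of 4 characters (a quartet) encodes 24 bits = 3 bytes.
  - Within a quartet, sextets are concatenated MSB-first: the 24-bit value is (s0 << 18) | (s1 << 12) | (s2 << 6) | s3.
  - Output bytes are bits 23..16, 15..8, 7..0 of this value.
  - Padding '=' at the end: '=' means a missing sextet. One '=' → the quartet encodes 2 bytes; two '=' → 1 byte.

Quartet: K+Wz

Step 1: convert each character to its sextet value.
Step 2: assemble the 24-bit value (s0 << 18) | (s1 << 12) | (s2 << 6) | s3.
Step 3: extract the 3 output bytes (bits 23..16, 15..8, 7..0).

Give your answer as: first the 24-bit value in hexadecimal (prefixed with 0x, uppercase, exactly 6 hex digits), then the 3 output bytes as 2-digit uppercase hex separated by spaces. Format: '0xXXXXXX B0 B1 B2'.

Answer: 0x2BE5B3 2B E5 B3

Derivation:
Sextets: K=10, +=62, W=22, z=51
24-bit: (10<<18) | (62<<12) | (22<<6) | 51
      = 0x280000 | 0x03E000 | 0x000580 | 0x000033
      = 0x2BE5B3
Bytes: (v>>16)&0xFF=2B, (v>>8)&0xFF=E5, v&0xFF=B3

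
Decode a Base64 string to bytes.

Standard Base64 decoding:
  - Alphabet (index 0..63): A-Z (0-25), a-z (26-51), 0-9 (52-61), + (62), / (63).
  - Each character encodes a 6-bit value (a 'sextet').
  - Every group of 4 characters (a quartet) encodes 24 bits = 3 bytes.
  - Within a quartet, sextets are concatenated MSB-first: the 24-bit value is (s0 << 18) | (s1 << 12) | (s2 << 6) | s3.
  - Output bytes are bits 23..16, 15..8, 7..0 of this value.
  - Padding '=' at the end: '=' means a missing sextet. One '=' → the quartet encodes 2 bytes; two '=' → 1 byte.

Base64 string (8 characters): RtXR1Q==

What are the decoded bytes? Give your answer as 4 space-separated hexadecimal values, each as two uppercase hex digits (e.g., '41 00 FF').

After char 0 ('R'=17): chars_in_quartet=1 acc=0x11 bytes_emitted=0
After char 1 ('t'=45): chars_in_quartet=2 acc=0x46D bytes_emitted=0
After char 2 ('X'=23): chars_in_quartet=3 acc=0x11B57 bytes_emitted=0
After char 3 ('R'=17): chars_in_quartet=4 acc=0x46D5D1 -> emit 46 D5 D1, reset; bytes_emitted=3
After char 4 ('1'=53): chars_in_quartet=1 acc=0x35 bytes_emitted=3
After char 5 ('Q'=16): chars_in_quartet=2 acc=0xD50 bytes_emitted=3
Padding '==': partial quartet acc=0xD50 -> emit D5; bytes_emitted=4

Answer: 46 D5 D1 D5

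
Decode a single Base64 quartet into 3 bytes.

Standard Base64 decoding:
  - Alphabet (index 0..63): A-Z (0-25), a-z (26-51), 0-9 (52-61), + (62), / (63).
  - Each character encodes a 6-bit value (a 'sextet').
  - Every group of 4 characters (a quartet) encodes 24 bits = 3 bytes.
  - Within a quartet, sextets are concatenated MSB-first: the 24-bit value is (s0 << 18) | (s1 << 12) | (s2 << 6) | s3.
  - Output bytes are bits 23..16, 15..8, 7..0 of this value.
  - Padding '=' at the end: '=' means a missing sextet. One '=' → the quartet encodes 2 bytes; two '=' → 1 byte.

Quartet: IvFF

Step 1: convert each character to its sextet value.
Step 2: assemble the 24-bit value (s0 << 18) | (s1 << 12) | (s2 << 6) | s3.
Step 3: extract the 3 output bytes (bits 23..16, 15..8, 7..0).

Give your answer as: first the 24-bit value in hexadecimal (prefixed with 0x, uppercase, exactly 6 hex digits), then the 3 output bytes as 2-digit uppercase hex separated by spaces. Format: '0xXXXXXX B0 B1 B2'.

Sextets: I=8, v=47, F=5, F=5
24-bit: (8<<18) | (47<<12) | (5<<6) | 5
      = 0x200000 | 0x02F000 | 0x000140 | 0x000005
      = 0x22F145
Bytes: (v>>16)&0xFF=22, (v>>8)&0xFF=F1, v&0xFF=45

Answer: 0x22F145 22 F1 45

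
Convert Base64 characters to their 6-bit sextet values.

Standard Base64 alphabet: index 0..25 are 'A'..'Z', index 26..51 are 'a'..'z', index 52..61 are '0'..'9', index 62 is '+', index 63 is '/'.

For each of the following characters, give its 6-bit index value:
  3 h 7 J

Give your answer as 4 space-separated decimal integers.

'3': 0..9 range, 52 + ord('3') − ord('0') = 55
'h': a..z range, 26 + ord('h') − ord('a') = 33
'7': 0..9 range, 52 + ord('7') − ord('0') = 59
'J': A..Z range, ord('J') − ord('A') = 9

Answer: 55 33 59 9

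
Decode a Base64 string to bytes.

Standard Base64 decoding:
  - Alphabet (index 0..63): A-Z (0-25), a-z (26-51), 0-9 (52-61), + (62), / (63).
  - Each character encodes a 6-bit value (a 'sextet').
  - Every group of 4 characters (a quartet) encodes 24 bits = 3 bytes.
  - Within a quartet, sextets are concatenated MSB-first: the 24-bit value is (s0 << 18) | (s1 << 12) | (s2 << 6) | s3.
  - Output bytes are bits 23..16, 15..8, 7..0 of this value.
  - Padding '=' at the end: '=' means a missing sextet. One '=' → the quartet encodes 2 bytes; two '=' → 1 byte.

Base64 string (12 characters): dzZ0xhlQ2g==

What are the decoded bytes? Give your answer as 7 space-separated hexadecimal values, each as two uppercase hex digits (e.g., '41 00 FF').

Answer: 77 36 74 C6 19 50 DA

Derivation:
After char 0 ('d'=29): chars_in_quartet=1 acc=0x1D bytes_emitted=0
After char 1 ('z'=51): chars_in_quartet=2 acc=0x773 bytes_emitted=0
After char 2 ('Z'=25): chars_in_quartet=3 acc=0x1DCD9 bytes_emitted=0
After char 3 ('0'=52): chars_in_quartet=4 acc=0x773674 -> emit 77 36 74, reset; bytes_emitted=3
After char 4 ('x'=49): chars_in_quartet=1 acc=0x31 bytes_emitted=3
After char 5 ('h'=33): chars_in_quartet=2 acc=0xC61 bytes_emitted=3
After char 6 ('l'=37): chars_in_quartet=3 acc=0x31865 bytes_emitted=3
After char 7 ('Q'=16): chars_in_quartet=4 acc=0xC61950 -> emit C6 19 50, reset; bytes_emitted=6
After char 8 ('2'=54): chars_in_quartet=1 acc=0x36 bytes_emitted=6
After char 9 ('g'=32): chars_in_quartet=2 acc=0xDA0 bytes_emitted=6
Padding '==': partial quartet acc=0xDA0 -> emit DA; bytes_emitted=7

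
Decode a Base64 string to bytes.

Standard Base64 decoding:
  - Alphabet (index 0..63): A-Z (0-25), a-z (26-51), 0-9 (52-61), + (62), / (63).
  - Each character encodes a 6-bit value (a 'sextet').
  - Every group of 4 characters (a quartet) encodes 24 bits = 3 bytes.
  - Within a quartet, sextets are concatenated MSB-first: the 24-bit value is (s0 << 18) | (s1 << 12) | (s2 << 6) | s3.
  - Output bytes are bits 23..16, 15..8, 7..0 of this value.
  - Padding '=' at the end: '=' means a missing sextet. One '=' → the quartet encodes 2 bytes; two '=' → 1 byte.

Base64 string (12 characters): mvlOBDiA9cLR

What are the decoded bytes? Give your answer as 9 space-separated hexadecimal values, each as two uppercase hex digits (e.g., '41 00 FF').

After char 0 ('m'=38): chars_in_quartet=1 acc=0x26 bytes_emitted=0
After char 1 ('v'=47): chars_in_quartet=2 acc=0x9AF bytes_emitted=0
After char 2 ('l'=37): chars_in_quartet=3 acc=0x26BE5 bytes_emitted=0
After char 3 ('O'=14): chars_in_quartet=4 acc=0x9AF94E -> emit 9A F9 4E, reset; bytes_emitted=3
After char 4 ('B'=1): chars_in_quartet=1 acc=0x1 bytes_emitted=3
After char 5 ('D'=3): chars_in_quartet=2 acc=0x43 bytes_emitted=3
After char 6 ('i'=34): chars_in_quartet=3 acc=0x10E2 bytes_emitted=3
After char 7 ('A'=0): chars_in_quartet=4 acc=0x43880 -> emit 04 38 80, reset; bytes_emitted=6
After char 8 ('9'=61): chars_in_quartet=1 acc=0x3D bytes_emitted=6
After char 9 ('c'=28): chars_in_quartet=2 acc=0xF5C bytes_emitted=6
After char 10 ('L'=11): chars_in_quartet=3 acc=0x3D70B bytes_emitted=6
After char 11 ('R'=17): chars_in_quartet=4 acc=0xF5C2D1 -> emit F5 C2 D1, reset; bytes_emitted=9

Answer: 9A F9 4E 04 38 80 F5 C2 D1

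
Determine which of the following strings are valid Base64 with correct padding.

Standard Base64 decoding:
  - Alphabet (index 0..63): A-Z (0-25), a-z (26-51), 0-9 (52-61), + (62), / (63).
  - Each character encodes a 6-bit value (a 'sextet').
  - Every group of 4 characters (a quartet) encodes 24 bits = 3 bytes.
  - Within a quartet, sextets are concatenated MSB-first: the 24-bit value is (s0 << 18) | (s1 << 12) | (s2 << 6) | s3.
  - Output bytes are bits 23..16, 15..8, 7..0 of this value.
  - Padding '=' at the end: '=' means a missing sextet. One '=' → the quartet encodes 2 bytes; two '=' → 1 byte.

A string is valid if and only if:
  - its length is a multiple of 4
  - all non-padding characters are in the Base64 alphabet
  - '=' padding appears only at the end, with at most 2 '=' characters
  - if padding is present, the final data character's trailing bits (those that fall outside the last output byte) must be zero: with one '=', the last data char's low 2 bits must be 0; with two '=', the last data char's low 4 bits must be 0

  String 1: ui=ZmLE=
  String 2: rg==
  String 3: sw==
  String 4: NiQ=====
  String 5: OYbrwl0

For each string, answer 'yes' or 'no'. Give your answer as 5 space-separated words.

Answer: no yes yes no no

Derivation:
String 1: 'ui=ZmLE=' → invalid (bad char(s): ['=']; '=' in middle)
String 2: 'rg==' → valid
String 3: 'sw==' → valid
String 4: 'NiQ=====' → invalid (5 pad chars (max 2))
String 5: 'OYbrwl0' → invalid (len=7 not mult of 4)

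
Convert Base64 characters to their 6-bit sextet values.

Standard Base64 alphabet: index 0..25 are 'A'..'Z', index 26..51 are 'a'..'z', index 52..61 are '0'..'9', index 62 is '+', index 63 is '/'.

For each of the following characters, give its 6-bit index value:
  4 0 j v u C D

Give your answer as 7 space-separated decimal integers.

'4': 0..9 range, 52 + ord('4') − ord('0') = 56
'0': 0..9 range, 52 + ord('0') − ord('0') = 52
'j': a..z range, 26 + ord('j') − ord('a') = 35
'v': a..z range, 26 + ord('v') − ord('a') = 47
'u': a..z range, 26 + ord('u') − ord('a') = 46
'C': A..Z range, ord('C') − ord('A') = 2
'D': A..Z range, ord('D') − ord('A') = 3

Answer: 56 52 35 47 46 2 3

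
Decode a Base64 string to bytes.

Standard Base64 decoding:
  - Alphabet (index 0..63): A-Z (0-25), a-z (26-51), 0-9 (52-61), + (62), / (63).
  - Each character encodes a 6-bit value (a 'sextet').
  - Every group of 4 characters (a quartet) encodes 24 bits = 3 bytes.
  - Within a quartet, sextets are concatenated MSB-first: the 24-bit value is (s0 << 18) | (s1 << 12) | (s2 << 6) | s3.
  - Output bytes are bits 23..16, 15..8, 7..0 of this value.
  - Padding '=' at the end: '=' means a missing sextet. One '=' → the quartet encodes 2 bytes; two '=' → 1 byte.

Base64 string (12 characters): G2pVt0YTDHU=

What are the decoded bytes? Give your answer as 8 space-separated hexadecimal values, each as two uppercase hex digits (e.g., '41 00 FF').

Answer: 1B 6A 55 B7 46 13 0C 75

Derivation:
After char 0 ('G'=6): chars_in_quartet=1 acc=0x6 bytes_emitted=0
After char 1 ('2'=54): chars_in_quartet=2 acc=0x1B6 bytes_emitted=0
After char 2 ('p'=41): chars_in_quartet=3 acc=0x6DA9 bytes_emitted=0
After char 3 ('V'=21): chars_in_quartet=4 acc=0x1B6A55 -> emit 1B 6A 55, reset; bytes_emitted=3
After char 4 ('t'=45): chars_in_quartet=1 acc=0x2D bytes_emitted=3
After char 5 ('0'=52): chars_in_quartet=2 acc=0xB74 bytes_emitted=3
After char 6 ('Y'=24): chars_in_quartet=3 acc=0x2DD18 bytes_emitted=3
After char 7 ('T'=19): chars_in_quartet=4 acc=0xB74613 -> emit B7 46 13, reset; bytes_emitted=6
After char 8 ('D'=3): chars_in_quartet=1 acc=0x3 bytes_emitted=6
After char 9 ('H'=7): chars_in_quartet=2 acc=0xC7 bytes_emitted=6
After char 10 ('U'=20): chars_in_quartet=3 acc=0x31D4 bytes_emitted=6
Padding '=': partial quartet acc=0x31D4 -> emit 0C 75; bytes_emitted=8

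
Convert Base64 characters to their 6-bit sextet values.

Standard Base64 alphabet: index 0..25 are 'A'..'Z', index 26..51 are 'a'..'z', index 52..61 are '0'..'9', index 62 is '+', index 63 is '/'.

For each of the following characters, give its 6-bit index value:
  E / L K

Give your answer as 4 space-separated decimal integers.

Answer: 4 63 11 10

Derivation:
'E': A..Z range, ord('E') − ord('A') = 4
'/': index 63
'L': A..Z range, ord('L') − ord('A') = 11
'K': A..Z range, ord('K') − ord('A') = 10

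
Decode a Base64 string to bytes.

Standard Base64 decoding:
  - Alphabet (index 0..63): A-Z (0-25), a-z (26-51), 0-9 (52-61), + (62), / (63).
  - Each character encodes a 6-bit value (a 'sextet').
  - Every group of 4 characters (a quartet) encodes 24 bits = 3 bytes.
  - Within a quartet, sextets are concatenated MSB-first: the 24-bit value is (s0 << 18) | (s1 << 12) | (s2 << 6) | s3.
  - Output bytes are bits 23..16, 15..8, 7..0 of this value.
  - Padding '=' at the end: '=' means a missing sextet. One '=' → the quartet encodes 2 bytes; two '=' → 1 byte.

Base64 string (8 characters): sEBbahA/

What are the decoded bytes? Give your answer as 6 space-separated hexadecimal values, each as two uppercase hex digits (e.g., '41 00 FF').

After char 0 ('s'=44): chars_in_quartet=1 acc=0x2C bytes_emitted=0
After char 1 ('E'=4): chars_in_quartet=2 acc=0xB04 bytes_emitted=0
After char 2 ('B'=1): chars_in_quartet=3 acc=0x2C101 bytes_emitted=0
After char 3 ('b'=27): chars_in_quartet=4 acc=0xB0405B -> emit B0 40 5B, reset; bytes_emitted=3
After char 4 ('a'=26): chars_in_quartet=1 acc=0x1A bytes_emitted=3
After char 5 ('h'=33): chars_in_quartet=2 acc=0x6A1 bytes_emitted=3
After char 6 ('A'=0): chars_in_quartet=3 acc=0x1A840 bytes_emitted=3
After char 7 ('/'=63): chars_in_quartet=4 acc=0x6A103F -> emit 6A 10 3F, reset; bytes_emitted=6

Answer: B0 40 5B 6A 10 3F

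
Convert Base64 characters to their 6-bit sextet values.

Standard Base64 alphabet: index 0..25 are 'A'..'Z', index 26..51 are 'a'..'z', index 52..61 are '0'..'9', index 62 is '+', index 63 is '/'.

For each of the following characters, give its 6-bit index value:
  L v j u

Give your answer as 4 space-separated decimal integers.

Answer: 11 47 35 46

Derivation:
'L': A..Z range, ord('L') − ord('A') = 11
'v': a..z range, 26 + ord('v') − ord('a') = 47
'j': a..z range, 26 + ord('j') − ord('a') = 35
'u': a..z range, 26 + ord('u') − ord('a') = 46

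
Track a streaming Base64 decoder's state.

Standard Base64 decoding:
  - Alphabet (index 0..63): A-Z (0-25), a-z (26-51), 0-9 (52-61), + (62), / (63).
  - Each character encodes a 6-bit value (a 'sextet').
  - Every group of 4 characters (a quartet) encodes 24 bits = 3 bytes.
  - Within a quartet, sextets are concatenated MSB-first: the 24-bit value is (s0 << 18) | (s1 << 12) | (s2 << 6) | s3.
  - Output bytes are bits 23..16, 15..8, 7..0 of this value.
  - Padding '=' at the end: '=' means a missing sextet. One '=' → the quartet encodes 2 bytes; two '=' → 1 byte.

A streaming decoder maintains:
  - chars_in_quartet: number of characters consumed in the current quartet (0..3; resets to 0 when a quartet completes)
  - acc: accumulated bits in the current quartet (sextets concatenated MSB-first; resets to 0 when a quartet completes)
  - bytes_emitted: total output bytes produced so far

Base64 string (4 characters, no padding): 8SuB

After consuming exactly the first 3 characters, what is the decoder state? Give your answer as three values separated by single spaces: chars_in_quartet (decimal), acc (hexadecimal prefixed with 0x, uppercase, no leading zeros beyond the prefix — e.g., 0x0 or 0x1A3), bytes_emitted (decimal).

After char 0 ('8'=60): chars_in_quartet=1 acc=0x3C bytes_emitted=0
After char 1 ('S'=18): chars_in_quartet=2 acc=0xF12 bytes_emitted=0
After char 2 ('u'=46): chars_in_quartet=3 acc=0x3C4AE bytes_emitted=0

Answer: 3 0x3C4AE 0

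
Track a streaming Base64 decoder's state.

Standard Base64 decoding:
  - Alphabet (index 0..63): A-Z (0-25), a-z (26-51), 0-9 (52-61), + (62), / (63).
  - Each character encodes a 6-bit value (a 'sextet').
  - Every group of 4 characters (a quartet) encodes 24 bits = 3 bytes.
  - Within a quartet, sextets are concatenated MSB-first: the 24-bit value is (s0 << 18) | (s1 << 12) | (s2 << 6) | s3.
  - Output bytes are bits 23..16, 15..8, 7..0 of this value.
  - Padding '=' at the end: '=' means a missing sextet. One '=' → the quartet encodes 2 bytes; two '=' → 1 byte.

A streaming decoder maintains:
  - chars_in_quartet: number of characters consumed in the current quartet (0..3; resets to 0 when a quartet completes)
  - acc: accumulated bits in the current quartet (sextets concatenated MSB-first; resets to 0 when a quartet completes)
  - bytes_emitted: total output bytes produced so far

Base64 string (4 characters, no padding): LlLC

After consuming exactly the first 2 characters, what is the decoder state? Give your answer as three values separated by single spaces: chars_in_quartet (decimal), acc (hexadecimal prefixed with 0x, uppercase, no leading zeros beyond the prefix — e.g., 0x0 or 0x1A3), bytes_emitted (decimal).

After char 0 ('L'=11): chars_in_quartet=1 acc=0xB bytes_emitted=0
After char 1 ('l'=37): chars_in_quartet=2 acc=0x2E5 bytes_emitted=0

Answer: 2 0x2E5 0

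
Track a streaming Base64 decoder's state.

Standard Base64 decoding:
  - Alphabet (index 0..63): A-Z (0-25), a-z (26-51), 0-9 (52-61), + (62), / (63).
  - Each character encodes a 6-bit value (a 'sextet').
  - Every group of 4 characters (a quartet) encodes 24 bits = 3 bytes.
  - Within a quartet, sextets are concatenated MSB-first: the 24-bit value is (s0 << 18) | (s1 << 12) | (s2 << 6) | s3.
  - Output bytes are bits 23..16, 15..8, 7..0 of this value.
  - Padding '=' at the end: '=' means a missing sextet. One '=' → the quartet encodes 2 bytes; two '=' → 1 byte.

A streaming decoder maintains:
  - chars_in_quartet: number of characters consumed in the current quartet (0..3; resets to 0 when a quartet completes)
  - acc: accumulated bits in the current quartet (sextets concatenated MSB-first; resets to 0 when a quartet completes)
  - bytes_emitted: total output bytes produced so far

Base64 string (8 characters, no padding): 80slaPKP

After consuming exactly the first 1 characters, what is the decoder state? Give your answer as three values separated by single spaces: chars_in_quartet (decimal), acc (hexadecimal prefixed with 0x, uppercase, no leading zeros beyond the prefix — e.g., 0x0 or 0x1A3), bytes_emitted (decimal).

Answer: 1 0x3C 0

Derivation:
After char 0 ('8'=60): chars_in_quartet=1 acc=0x3C bytes_emitted=0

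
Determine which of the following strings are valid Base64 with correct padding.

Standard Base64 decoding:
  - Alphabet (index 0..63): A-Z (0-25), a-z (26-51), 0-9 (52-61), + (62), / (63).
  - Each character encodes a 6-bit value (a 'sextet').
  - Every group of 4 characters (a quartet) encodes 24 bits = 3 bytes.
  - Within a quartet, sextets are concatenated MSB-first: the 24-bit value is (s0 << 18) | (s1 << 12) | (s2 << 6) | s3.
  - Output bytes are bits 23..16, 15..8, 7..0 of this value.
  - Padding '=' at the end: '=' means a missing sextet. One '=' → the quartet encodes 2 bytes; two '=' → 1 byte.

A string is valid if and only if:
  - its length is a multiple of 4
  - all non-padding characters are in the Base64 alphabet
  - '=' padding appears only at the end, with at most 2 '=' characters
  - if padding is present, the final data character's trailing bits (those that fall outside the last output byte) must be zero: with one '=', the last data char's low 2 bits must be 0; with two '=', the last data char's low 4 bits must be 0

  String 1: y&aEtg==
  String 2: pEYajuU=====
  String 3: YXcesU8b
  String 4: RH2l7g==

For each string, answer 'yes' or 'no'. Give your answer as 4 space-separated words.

Answer: no no yes yes

Derivation:
String 1: 'y&aEtg==' → invalid (bad char(s): ['&'])
String 2: 'pEYajuU=====' → invalid (5 pad chars (max 2))
String 3: 'YXcesU8b' → valid
String 4: 'RH2l7g==' → valid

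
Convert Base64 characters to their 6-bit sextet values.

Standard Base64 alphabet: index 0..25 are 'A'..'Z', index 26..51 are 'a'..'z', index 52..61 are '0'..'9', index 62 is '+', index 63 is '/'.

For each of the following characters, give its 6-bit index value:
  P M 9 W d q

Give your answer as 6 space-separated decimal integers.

'P': A..Z range, ord('P') − ord('A') = 15
'M': A..Z range, ord('M') − ord('A') = 12
'9': 0..9 range, 52 + ord('9') − ord('0') = 61
'W': A..Z range, ord('W') − ord('A') = 22
'd': a..z range, 26 + ord('d') − ord('a') = 29
'q': a..z range, 26 + ord('q') − ord('a') = 42

Answer: 15 12 61 22 29 42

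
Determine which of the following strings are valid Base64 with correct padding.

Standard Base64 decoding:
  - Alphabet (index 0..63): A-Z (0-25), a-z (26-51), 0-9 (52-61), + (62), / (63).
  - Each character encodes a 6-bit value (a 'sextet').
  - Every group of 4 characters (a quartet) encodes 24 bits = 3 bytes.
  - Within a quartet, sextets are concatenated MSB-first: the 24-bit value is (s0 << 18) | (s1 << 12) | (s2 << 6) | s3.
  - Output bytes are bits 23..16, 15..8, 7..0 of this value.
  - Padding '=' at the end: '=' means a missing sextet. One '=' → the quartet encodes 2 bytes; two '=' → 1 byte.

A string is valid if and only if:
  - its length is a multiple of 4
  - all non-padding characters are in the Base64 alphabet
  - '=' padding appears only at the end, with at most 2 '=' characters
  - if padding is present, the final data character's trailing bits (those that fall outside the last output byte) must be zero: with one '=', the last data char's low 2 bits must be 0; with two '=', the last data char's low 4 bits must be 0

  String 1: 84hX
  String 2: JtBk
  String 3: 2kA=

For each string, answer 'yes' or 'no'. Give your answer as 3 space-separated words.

Answer: yes yes yes

Derivation:
String 1: '84hX' → valid
String 2: 'JtBk' → valid
String 3: '2kA=' → valid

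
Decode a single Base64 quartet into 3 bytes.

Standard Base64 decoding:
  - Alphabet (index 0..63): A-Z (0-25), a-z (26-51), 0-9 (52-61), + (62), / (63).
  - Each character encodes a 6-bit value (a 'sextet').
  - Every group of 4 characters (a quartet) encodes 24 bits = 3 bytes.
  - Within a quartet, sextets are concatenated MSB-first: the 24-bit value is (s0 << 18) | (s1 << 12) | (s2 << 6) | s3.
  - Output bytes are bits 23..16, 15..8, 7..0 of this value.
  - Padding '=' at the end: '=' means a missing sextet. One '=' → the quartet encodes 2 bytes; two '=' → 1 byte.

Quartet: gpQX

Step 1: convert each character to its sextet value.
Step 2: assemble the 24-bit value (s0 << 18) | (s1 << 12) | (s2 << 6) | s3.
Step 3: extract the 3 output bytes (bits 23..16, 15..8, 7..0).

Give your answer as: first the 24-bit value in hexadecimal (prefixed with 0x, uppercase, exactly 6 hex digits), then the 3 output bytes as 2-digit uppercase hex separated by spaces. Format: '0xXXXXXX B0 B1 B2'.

Sextets: g=32, p=41, Q=16, X=23
24-bit: (32<<18) | (41<<12) | (16<<6) | 23
      = 0x800000 | 0x029000 | 0x000400 | 0x000017
      = 0x829417
Bytes: (v>>16)&0xFF=82, (v>>8)&0xFF=94, v&0xFF=17

Answer: 0x829417 82 94 17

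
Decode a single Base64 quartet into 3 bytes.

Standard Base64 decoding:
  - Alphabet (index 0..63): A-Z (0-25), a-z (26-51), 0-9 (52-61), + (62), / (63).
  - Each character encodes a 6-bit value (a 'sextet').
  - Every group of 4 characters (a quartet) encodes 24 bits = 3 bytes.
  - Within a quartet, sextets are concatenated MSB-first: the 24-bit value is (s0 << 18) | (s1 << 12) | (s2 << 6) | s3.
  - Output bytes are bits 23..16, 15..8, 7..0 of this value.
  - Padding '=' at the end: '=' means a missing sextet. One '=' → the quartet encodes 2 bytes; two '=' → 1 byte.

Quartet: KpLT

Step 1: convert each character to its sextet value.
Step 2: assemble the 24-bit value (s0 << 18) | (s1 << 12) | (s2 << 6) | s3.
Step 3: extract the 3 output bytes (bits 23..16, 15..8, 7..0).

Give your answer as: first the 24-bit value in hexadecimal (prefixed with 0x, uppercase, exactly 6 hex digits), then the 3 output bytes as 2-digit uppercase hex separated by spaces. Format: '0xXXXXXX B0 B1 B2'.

Answer: 0x2A92D3 2A 92 D3

Derivation:
Sextets: K=10, p=41, L=11, T=19
24-bit: (10<<18) | (41<<12) | (11<<6) | 19
      = 0x280000 | 0x029000 | 0x0002C0 | 0x000013
      = 0x2A92D3
Bytes: (v>>16)&0xFF=2A, (v>>8)&0xFF=92, v&0xFF=D3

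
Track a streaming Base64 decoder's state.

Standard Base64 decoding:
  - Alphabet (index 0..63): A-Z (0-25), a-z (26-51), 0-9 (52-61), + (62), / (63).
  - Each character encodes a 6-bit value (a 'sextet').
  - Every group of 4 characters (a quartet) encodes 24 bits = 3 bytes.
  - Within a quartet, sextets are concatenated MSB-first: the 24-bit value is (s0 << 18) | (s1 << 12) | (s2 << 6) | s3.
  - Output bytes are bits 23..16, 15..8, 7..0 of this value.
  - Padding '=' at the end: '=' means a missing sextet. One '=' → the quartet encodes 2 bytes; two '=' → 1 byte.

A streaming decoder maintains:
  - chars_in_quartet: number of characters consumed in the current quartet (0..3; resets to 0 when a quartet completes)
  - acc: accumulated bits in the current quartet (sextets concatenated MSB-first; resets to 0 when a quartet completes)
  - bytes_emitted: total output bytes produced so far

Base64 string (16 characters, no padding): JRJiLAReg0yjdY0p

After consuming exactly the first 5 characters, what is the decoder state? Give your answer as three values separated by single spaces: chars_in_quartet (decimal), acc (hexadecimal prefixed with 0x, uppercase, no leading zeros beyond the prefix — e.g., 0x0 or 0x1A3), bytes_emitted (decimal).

After char 0 ('J'=9): chars_in_quartet=1 acc=0x9 bytes_emitted=0
After char 1 ('R'=17): chars_in_quartet=2 acc=0x251 bytes_emitted=0
After char 2 ('J'=9): chars_in_quartet=3 acc=0x9449 bytes_emitted=0
After char 3 ('i'=34): chars_in_quartet=4 acc=0x251262 -> emit 25 12 62, reset; bytes_emitted=3
After char 4 ('L'=11): chars_in_quartet=1 acc=0xB bytes_emitted=3

Answer: 1 0xB 3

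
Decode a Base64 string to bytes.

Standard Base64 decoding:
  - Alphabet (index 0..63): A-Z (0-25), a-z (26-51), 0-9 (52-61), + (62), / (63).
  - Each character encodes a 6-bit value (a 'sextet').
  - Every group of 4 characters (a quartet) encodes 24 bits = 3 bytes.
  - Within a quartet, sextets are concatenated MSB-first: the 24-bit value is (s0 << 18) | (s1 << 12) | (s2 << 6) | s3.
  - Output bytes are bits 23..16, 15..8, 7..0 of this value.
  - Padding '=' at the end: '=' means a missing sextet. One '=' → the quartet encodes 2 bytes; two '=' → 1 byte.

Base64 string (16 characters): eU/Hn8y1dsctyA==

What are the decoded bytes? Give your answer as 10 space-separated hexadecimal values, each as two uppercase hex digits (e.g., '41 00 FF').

Answer: 79 4F C7 9F CC B5 76 C7 2D C8

Derivation:
After char 0 ('e'=30): chars_in_quartet=1 acc=0x1E bytes_emitted=0
After char 1 ('U'=20): chars_in_quartet=2 acc=0x794 bytes_emitted=0
After char 2 ('/'=63): chars_in_quartet=3 acc=0x1E53F bytes_emitted=0
After char 3 ('H'=7): chars_in_quartet=4 acc=0x794FC7 -> emit 79 4F C7, reset; bytes_emitted=3
After char 4 ('n'=39): chars_in_quartet=1 acc=0x27 bytes_emitted=3
After char 5 ('8'=60): chars_in_quartet=2 acc=0x9FC bytes_emitted=3
After char 6 ('y'=50): chars_in_quartet=3 acc=0x27F32 bytes_emitted=3
After char 7 ('1'=53): chars_in_quartet=4 acc=0x9FCCB5 -> emit 9F CC B5, reset; bytes_emitted=6
After char 8 ('d'=29): chars_in_quartet=1 acc=0x1D bytes_emitted=6
After char 9 ('s'=44): chars_in_quartet=2 acc=0x76C bytes_emitted=6
After char 10 ('c'=28): chars_in_quartet=3 acc=0x1DB1C bytes_emitted=6
After char 11 ('t'=45): chars_in_quartet=4 acc=0x76C72D -> emit 76 C7 2D, reset; bytes_emitted=9
After char 12 ('y'=50): chars_in_quartet=1 acc=0x32 bytes_emitted=9
After char 13 ('A'=0): chars_in_quartet=2 acc=0xC80 bytes_emitted=9
Padding '==': partial quartet acc=0xC80 -> emit C8; bytes_emitted=10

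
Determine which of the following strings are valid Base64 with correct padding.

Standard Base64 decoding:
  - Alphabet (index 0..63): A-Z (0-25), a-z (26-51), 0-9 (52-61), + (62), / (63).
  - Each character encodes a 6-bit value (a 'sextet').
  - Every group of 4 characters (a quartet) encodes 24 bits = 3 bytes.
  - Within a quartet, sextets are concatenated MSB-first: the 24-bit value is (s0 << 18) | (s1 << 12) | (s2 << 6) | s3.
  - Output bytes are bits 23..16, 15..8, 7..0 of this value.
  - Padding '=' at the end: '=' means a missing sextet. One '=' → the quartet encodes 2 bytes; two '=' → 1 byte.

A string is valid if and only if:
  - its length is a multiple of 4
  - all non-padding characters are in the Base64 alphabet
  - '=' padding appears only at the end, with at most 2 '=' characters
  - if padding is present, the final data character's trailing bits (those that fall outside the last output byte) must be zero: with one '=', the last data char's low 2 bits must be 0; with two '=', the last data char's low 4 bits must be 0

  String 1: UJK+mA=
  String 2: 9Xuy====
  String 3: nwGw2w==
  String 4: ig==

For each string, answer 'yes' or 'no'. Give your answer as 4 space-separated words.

String 1: 'UJK+mA=' → invalid (len=7 not mult of 4)
String 2: '9Xuy====' → invalid (4 pad chars (max 2))
String 3: 'nwGw2w==' → valid
String 4: 'ig==' → valid

Answer: no no yes yes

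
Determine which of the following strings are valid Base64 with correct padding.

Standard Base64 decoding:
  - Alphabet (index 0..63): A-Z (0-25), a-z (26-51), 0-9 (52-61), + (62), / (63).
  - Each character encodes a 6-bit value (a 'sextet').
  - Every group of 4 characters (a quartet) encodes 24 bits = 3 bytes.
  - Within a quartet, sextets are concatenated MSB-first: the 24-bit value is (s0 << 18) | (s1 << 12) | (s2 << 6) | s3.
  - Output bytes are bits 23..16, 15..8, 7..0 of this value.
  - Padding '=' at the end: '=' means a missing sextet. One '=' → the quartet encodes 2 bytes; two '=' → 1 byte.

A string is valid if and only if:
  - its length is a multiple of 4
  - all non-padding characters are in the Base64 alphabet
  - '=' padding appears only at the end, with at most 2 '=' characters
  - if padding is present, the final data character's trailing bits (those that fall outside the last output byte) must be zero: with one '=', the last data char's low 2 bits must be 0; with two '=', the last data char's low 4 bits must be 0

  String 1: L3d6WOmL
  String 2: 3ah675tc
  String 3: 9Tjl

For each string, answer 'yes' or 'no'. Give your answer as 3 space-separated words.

String 1: 'L3d6WOmL' → valid
String 2: '3ah675tc' → valid
String 3: '9Tjl' → valid

Answer: yes yes yes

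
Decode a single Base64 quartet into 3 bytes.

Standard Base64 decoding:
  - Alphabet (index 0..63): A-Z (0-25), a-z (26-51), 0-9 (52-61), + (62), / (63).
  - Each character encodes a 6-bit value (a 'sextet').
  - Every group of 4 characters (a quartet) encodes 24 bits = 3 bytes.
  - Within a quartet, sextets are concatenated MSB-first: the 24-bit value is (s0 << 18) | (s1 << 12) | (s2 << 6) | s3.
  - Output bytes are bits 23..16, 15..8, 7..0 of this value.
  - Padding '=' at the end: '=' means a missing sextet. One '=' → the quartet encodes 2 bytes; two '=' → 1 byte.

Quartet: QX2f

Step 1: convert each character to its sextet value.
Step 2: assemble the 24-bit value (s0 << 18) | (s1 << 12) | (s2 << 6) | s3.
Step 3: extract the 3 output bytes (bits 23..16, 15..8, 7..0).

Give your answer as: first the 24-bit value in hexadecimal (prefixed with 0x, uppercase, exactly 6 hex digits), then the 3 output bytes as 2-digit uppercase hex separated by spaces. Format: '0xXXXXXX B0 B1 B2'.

Sextets: Q=16, X=23, 2=54, f=31
24-bit: (16<<18) | (23<<12) | (54<<6) | 31
      = 0x400000 | 0x017000 | 0x000D80 | 0x00001F
      = 0x417D9F
Bytes: (v>>16)&0xFF=41, (v>>8)&0xFF=7D, v&0xFF=9F

Answer: 0x417D9F 41 7D 9F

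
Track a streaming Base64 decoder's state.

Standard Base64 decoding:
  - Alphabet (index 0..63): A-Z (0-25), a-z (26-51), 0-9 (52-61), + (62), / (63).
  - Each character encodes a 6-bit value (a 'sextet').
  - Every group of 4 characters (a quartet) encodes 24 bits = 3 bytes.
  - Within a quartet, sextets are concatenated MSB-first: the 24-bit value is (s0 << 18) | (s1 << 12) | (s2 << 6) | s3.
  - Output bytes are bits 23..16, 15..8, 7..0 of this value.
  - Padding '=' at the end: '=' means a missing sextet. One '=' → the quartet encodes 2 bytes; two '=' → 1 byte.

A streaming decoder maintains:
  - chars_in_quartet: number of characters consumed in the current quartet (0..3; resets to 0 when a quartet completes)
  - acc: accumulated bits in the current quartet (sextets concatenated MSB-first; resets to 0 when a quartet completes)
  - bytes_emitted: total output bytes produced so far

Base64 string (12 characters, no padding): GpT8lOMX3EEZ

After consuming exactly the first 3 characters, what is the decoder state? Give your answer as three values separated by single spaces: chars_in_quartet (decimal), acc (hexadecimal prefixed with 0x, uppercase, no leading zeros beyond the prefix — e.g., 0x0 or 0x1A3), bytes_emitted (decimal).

Answer: 3 0x6A53 0

Derivation:
After char 0 ('G'=6): chars_in_quartet=1 acc=0x6 bytes_emitted=0
After char 1 ('p'=41): chars_in_quartet=2 acc=0x1A9 bytes_emitted=0
After char 2 ('T'=19): chars_in_quartet=3 acc=0x6A53 bytes_emitted=0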